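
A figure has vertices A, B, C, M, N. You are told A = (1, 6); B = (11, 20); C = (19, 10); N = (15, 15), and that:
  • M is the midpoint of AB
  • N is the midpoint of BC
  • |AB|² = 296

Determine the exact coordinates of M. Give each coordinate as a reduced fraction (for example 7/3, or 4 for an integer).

1. M_x = 6  [2·M = A+B = (1, 6)+(11, 20)]
2. M_y = 13  [2·M = A+B = (1, 6)+(11, 20)]
   so M = (6, 13)

M = (6, 13)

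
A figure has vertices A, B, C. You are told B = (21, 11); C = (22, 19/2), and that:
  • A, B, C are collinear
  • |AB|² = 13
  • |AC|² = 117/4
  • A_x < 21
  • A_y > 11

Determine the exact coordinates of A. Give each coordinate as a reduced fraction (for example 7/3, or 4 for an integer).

A = (19, 14)

1. A_x = 19  [[A, B, C are collinear ⇒ 3/2x+1y-85/2=0] ∩ [|A−(21, 11)|²=13]]
2. A_y = 14  [[A, B, C are collinear ⇒ 3/2x+1y-85/2=0] ∩ [|A−(21, 11)|²=13]]
   so A = (19, 14)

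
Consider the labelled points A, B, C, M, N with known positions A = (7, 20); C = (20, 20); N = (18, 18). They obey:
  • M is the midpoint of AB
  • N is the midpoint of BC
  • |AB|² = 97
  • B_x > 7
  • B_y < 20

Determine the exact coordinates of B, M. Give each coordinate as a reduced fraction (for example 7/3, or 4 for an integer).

B = (16, 16)
M = (23/2, 18)

1. B_x = 16  [B = 2·N−C = 2·(18, 18)−(20, 20)]
2. B_y = 16  [B = 2·N−C = 2·(18, 18)−(20, 20)]
   so B = (16, 16)
3. M_x = 23/2  [2·M = A+B = (7, 20)+(16, 16)]
4. M_y = 18  [2·M = A+B = (7, 20)+(16, 16)]
   so M = (23/2, 18)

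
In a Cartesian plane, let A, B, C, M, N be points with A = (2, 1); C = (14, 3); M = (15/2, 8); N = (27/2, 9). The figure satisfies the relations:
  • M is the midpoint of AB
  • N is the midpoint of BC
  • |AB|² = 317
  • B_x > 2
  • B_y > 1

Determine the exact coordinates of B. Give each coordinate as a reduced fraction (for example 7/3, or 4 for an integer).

1. B_x = 13  [B = 2·M−A = 2·(15/2, 8)−(2, 1)]
2. B_y = 15  [B = 2·M−A = 2·(15/2, 8)−(2, 1)]
   so B = (13, 15)

B = (13, 15)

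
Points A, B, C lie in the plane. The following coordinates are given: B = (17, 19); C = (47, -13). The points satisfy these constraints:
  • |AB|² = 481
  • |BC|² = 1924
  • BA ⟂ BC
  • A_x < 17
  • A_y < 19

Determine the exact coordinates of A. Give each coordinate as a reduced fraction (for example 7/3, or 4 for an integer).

A = (1, 4)

1. A_x = 1  [[BA ⟂ BC ⇒ 30x-32y+98=0] ∩ [|A−(17, 19)|²=481]]
2. A_y = 4  [[BA ⟂ BC ⇒ 30x-32y+98=0] ∩ [|A−(17, 19)|²=481]]
   so A = (1, 4)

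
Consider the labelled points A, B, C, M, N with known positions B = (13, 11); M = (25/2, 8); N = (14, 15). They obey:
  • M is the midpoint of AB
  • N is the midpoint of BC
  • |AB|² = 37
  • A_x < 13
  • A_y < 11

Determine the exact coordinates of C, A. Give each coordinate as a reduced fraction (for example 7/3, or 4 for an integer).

1. A_x = 12  [A = 2·M−B = 2·(25/2, 8)−(13, 11)]
2. A_y = 5  [A = 2·M−B = 2·(25/2, 8)−(13, 11)]
   so A = (12, 5)
3. C_x = 15  [C = 2·N−B = 2·(14, 15)−(13, 11)]
4. C_y = 19  [C = 2·N−B = 2·(14, 15)−(13, 11)]
   so C = (15, 19)

C = (15, 19)
A = (12, 5)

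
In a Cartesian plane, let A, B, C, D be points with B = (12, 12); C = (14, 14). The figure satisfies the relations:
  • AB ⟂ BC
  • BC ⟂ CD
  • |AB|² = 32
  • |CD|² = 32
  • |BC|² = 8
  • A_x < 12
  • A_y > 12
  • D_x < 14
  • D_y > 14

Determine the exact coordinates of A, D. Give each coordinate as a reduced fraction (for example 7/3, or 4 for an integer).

A = (8, 16)
D = (10, 18)

1. A_x = 8  [[AB ⟂ BC ⇒ -2x-2y+48=0] ∩ [|A−(12, 12)|²=32]]
2. A_y = 16  [[AB ⟂ BC ⇒ -2x-2y+48=0] ∩ [|A−(12, 12)|²=32]]
   so A = (8, 16)
3. D_x = 10  [[BC ⟂ CD ⇒ 2x+2y-56=0] ∩ [|D−(14, 14)|²=32]]
4. D_y = 18  [[BC ⟂ CD ⇒ 2x+2y-56=0] ∩ [|D−(14, 14)|²=32]]
   so D = (10, 18)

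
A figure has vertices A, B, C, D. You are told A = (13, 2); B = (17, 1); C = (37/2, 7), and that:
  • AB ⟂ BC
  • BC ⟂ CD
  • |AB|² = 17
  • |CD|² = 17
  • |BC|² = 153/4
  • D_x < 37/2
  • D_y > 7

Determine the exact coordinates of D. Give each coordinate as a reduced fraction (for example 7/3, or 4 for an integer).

D = (29/2, 8)

1. D_x = 29/2  [[BC ⟂ CD ⇒ 3/2x+6y-279/4=0] ∩ [|D−(37/2, 7)|²=17]]
2. D_y = 8  [[BC ⟂ CD ⇒ 3/2x+6y-279/4=0] ∩ [|D−(37/2, 7)|²=17]]
   so D = (29/2, 8)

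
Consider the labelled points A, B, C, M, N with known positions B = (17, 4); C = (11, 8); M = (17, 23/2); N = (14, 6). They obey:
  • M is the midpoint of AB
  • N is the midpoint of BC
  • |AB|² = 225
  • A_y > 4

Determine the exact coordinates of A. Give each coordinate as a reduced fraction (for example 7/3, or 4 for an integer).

1. A_x = 17  [A = 2·M−B = 2·(17, 23/2)−(17, 4)]
2. A_y = 19  [A = 2·M−B = 2·(17, 23/2)−(17, 4)]
   so A = (17, 19)

A = (17, 19)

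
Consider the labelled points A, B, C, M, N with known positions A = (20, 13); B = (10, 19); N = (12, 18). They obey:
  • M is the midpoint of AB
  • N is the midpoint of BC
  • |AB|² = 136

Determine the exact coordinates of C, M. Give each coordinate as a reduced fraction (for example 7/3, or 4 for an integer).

1. M_x = 15  [2·M = A+B = (20, 13)+(10, 19)]
2. M_y = 16  [2·M = A+B = (20, 13)+(10, 19)]
   so M = (15, 16)
3. C_x = 14  [C = 2·N−B = 2·(12, 18)−(10, 19)]
4. C_y = 17  [C = 2·N−B = 2·(12, 18)−(10, 19)]
   so C = (14, 17)

C = (14, 17)
M = (15, 16)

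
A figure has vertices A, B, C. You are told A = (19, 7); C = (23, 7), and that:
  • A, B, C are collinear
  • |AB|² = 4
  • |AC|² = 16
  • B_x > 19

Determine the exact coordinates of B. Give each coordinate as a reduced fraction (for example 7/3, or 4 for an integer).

1. B_x = 21  [[A, B, C are collinear ⇒ -4y+28=0] ∩ [|B−(19, 7)|²=4]]
2. B_y = 7  [[A, B, C are collinear ⇒ -4y+28=0] ∩ [|B−(19, 7)|²=4]]
   so B = (21, 7)

B = (21, 7)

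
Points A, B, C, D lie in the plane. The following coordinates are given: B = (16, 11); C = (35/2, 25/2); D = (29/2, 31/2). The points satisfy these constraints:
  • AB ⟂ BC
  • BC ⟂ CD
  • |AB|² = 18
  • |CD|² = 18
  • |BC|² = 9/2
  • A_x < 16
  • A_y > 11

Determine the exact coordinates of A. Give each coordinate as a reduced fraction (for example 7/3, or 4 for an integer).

1. A_x = 13  [[AB ⟂ BC ⇒ -3/2x-3/2y+81/2=0] ∩ [|A−(16, 11)|²=18]]
2. A_y = 14  [[AB ⟂ BC ⇒ -3/2x-3/2y+81/2=0] ∩ [|A−(16, 11)|²=18]]
   so A = (13, 14)

A = (13, 14)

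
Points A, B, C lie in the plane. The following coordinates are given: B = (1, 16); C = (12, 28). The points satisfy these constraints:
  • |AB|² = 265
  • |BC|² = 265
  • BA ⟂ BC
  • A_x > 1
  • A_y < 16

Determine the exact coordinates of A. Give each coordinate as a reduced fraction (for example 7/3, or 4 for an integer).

1. A_x = 13  [[BA ⟂ BC ⇒ 11x+12y-203=0] ∩ [|A−(1, 16)|²=265]]
2. A_y = 5  [[BA ⟂ BC ⇒ 11x+12y-203=0] ∩ [|A−(1, 16)|²=265]]
   so A = (13, 5)

A = (13, 5)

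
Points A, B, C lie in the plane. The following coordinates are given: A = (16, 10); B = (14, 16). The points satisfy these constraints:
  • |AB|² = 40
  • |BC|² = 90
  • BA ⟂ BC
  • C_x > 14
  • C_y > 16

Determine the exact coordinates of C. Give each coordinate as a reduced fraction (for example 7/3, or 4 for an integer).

1. C_x = 23  [[BA ⟂ BC ⇒ 2x-6y+68=0] ∩ [|C−(14, 16)|²=90]]
2. C_y = 19  [[BA ⟂ BC ⇒ 2x-6y+68=0] ∩ [|C−(14, 16)|²=90]]
   so C = (23, 19)

C = (23, 19)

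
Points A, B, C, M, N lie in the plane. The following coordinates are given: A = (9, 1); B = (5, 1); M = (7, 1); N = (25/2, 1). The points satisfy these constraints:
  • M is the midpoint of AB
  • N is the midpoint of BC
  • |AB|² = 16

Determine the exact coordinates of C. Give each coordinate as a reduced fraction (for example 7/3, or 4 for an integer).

1. C_x = 20  [C = 2·N−B = 2·(25/2, 1)−(5, 1)]
2. C_y = 1  [C = 2·N−B = 2·(25/2, 1)−(5, 1)]
   so C = (20, 1)

C = (20, 1)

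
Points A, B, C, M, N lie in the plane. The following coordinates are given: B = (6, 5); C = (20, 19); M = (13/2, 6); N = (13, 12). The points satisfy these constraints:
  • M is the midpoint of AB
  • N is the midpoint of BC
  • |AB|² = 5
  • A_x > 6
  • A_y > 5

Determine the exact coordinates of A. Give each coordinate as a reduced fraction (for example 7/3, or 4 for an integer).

A = (7, 7)

1. A_x = 7  [A = 2·M−B = 2·(13/2, 6)−(6, 5)]
2. A_y = 7  [A = 2·M−B = 2·(13/2, 6)−(6, 5)]
   so A = (7, 7)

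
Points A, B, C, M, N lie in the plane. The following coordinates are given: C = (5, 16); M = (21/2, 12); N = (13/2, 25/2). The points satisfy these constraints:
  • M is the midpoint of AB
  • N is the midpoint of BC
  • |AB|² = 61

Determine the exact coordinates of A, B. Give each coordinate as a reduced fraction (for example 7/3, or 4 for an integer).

1. B_x = 8  [B = 2·N−C = 2·(13/2, 25/2)−(5, 16)]
2. B_y = 9  [B = 2·N−C = 2·(13/2, 25/2)−(5, 16)]
   so B = (8, 9)
3. A_x = 13  [A = 2·M−B = 2·(21/2, 12)−(8, 9)]
4. A_y = 15  [A = 2·M−B = 2·(21/2, 12)−(8, 9)]
   so A = (13, 15)

A = (13, 15)
B = (8, 9)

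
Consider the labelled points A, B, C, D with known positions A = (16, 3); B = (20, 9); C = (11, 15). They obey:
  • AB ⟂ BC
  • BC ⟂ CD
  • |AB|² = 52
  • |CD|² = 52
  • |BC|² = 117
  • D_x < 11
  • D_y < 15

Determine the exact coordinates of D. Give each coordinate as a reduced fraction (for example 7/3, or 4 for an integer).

1. D_x = 7  [[BC ⟂ CD ⇒ -9x+6y+9=0] ∩ [|D−(11, 15)|²=52]]
2. D_y = 9  [[BC ⟂ CD ⇒ -9x+6y+9=0] ∩ [|D−(11, 15)|²=52]]
   so D = (7, 9)

D = (7, 9)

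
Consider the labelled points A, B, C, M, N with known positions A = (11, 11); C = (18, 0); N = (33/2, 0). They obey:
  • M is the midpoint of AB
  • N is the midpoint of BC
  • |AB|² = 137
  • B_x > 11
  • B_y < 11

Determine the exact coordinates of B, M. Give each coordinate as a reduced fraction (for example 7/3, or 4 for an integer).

B = (15, 0)
M = (13, 11/2)

1. B_x = 15  [B = 2·N−C = 2·(33/2, 0)−(18, 0)]
2. B_y = 0  [B = 2·N−C = 2·(33/2, 0)−(18, 0)]
   so B = (15, 0)
3. M_x = 13  [2·M = A+B = (11, 11)+(15, 0)]
4. M_y = 11/2  [2·M = A+B = (11, 11)+(15, 0)]
   so M = (13, 11/2)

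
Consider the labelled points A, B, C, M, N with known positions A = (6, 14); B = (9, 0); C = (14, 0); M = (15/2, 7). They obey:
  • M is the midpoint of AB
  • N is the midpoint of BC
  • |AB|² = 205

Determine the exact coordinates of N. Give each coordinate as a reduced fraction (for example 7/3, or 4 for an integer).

N = (23/2, 0)

1. N_x = 23/2  [2·N = B+C = (9, 0)+(14, 0)]
2. N_y = 0  [2·N = B+C = (9, 0)+(14, 0)]
   so N = (23/2, 0)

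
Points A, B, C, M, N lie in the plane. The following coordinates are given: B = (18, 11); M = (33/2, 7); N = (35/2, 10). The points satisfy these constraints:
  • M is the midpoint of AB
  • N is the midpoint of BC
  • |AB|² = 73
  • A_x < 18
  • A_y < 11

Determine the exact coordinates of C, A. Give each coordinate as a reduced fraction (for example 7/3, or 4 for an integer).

1. A_x = 15  [A = 2·M−B = 2·(33/2, 7)−(18, 11)]
2. A_y = 3  [A = 2·M−B = 2·(33/2, 7)−(18, 11)]
   so A = (15, 3)
3. C_x = 17  [C = 2·N−B = 2·(35/2, 10)−(18, 11)]
4. C_y = 9  [C = 2·N−B = 2·(35/2, 10)−(18, 11)]
   so C = (17, 9)

C = (17, 9)
A = (15, 3)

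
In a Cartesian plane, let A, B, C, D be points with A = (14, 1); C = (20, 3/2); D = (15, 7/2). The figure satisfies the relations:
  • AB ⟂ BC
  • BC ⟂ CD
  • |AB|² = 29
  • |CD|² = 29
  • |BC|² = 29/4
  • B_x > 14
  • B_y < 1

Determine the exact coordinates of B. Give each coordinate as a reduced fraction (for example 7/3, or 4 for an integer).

B = (19, -1)

1. B_x = 19  [[BC ⟂ CD ⇒ 5x-2y-97=0] ∩ [|B−(14, 1)|²=29]]
2. B_y = -1  [[BC ⟂ CD ⇒ 5x-2y-97=0] ∩ [|B−(14, 1)|²=29]]
   so B = (19, -1)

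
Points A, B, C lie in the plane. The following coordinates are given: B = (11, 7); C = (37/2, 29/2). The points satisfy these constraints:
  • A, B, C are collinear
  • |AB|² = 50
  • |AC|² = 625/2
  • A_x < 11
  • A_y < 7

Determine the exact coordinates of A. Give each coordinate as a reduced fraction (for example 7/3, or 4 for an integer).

1. A_x = 6  [[A, B, C are collinear ⇒ -15/2x+15/2y+30=0] ∩ [|A−(11, 7)|²=50]]
2. A_y = 2  [[A, B, C are collinear ⇒ -15/2x+15/2y+30=0] ∩ [|A−(11, 7)|²=50]]
   so A = (6, 2)

A = (6, 2)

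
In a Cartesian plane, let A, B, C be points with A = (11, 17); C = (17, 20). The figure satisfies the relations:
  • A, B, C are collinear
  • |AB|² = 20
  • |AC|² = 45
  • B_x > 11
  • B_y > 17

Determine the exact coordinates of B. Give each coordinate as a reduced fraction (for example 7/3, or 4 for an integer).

B = (15, 19)

1. B_x = 15  [[A, B, C are collinear ⇒ 3x-6y+69=0] ∩ [|B−(11, 17)|²=20]]
2. B_y = 19  [[A, B, C are collinear ⇒ 3x-6y+69=0] ∩ [|B−(11, 17)|²=20]]
   so B = (15, 19)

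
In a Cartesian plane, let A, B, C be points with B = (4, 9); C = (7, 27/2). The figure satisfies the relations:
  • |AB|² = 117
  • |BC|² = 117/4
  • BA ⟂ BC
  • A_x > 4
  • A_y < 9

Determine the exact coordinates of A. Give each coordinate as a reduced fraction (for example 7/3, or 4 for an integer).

A = (13, 3)

1. A_x = 13  [[BA ⟂ BC ⇒ 3x+9/2y-105/2=0] ∩ [|A−(4, 9)|²=117]]
2. A_y = 3  [[BA ⟂ BC ⇒ 3x+9/2y-105/2=0] ∩ [|A−(4, 9)|²=117]]
   so A = (13, 3)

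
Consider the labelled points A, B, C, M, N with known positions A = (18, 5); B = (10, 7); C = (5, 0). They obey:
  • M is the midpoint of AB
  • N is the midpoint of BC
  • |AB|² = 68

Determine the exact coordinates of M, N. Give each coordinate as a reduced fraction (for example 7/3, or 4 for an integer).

1. M_x = 14  [2·M = A+B = (18, 5)+(10, 7)]
2. M_y = 6  [2·M = A+B = (18, 5)+(10, 7)]
   so M = (14, 6)
3. N_x = 15/2  [2·N = B+C = (10, 7)+(5, 0)]
4. N_y = 7/2  [2·N = B+C = (10, 7)+(5, 0)]
   so N = (15/2, 7/2)

M = (14, 6)
N = (15/2, 7/2)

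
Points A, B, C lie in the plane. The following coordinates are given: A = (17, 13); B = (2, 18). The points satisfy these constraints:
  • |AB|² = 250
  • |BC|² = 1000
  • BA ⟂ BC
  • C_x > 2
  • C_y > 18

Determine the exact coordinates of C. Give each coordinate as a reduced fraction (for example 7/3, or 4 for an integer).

1. C_x = 12  [[BA ⟂ BC ⇒ 15x-5y+60=0] ∩ [|C−(2, 18)|²=1000]]
2. C_y = 48  [[BA ⟂ BC ⇒ 15x-5y+60=0] ∩ [|C−(2, 18)|²=1000]]
   so C = (12, 48)

C = (12, 48)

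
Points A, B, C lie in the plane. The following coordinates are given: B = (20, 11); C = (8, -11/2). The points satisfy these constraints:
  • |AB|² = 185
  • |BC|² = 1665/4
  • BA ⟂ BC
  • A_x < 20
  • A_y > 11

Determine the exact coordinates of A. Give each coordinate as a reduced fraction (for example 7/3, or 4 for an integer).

A = (9, 19)

1. A_x = 9  [[BA ⟂ BC ⇒ -12x-33/2y+843/2=0] ∩ [|A−(20, 11)|²=185]]
2. A_y = 19  [[BA ⟂ BC ⇒ -12x-33/2y+843/2=0] ∩ [|A−(20, 11)|²=185]]
   so A = (9, 19)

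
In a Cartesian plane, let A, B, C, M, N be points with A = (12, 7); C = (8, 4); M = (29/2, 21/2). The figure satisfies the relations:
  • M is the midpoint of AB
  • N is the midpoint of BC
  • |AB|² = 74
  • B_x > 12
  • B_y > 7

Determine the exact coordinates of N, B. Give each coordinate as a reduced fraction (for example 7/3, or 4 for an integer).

N = (25/2, 9)
B = (17, 14)

1. B_x = 17  [B = 2·M−A = 2·(29/2, 21/2)−(12, 7)]
2. B_y = 14  [B = 2·M−A = 2·(29/2, 21/2)−(12, 7)]
   so B = (17, 14)
3. N_x = 25/2  [2·N = B+C = (17, 14)+(8, 4)]
4. N_y = 9  [2·N = B+C = (17, 14)+(8, 4)]
   so N = (25/2, 9)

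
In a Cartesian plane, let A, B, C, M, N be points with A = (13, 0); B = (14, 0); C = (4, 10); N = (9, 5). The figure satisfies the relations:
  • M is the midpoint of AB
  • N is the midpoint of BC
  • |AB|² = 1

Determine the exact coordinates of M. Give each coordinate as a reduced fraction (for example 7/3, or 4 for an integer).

1. M_x = 27/2  [2·M = A+B = (13, 0)+(14, 0)]
2. M_y = 0  [2·M = A+B = (13, 0)+(14, 0)]
   so M = (27/2, 0)

M = (27/2, 0)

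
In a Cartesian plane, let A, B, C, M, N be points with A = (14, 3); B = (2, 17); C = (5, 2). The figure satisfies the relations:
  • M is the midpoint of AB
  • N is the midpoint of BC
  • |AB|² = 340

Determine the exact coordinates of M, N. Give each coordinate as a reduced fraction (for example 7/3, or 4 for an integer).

1. M_x = 8  [2·M = A+B = (14, 3)+(2, 17)]
2. M_y = 10  [2·M = A+B = (14, 3)+(2, 17)]
   so M = (8, 10)
3. N_x = 7/2  [2·N = B+C = (2, 17)+(5, 2)]
4. N_y = 19/2  [2·N = B+C = (2, 17)+(5, 2)]
   so N = (7/2, 19/2)

M = (8, 10)
N = (7/2, 19/2)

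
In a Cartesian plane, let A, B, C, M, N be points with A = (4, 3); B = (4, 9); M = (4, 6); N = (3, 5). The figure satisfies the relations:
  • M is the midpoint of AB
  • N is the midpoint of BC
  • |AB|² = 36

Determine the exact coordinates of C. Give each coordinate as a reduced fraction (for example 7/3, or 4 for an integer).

C = (2, 1)

1. C_x = 2  [C = 2·N−B = 2·(3, 5)−(4, 9)]
2. C_y = 1  [C = 2·N−B = 2·(3, 5)−(4, 9)]
   so C = (2, 1)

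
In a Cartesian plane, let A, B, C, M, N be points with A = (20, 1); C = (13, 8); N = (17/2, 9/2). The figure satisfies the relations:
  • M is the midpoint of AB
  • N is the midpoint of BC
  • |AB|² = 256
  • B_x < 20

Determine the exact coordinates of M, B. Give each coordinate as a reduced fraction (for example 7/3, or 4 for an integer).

M = (12, 1)
B = (4, 1)

1. B_x = 4  [B = 2·N−C = 2·(17/2, 9/2)−(13, 8)]
2. B_y = 1  [B = 2·N−C = 2·(17/2, 9/2)−(13, 8)]
   so B = (4, 1)
3. M_x = 12  [2·M = A+B = (20, 1)+(4, 1)]
4. M_y = 1  [2·M = A+B = (20, 1)+(4, 1)]
   so M = (12, 1)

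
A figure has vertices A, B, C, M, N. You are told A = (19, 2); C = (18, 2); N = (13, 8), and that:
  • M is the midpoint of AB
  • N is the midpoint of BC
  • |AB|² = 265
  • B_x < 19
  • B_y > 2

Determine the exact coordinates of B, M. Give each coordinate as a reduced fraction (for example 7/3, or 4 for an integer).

1. B_x = 8  [B = 2·N−C = 2·(13, 8)−(18, 2)]
2. B_y = 14  [B = 2·N−C = 2·(13, 8)−(18, 2)]
   so B = (8, 14)
3. M_x = 27/2  [2·M = A+B = (19, 2)+(8, 14)]
4. M_y = 8  [2·M = A+B = (19, 2)+(8, 14)]
   so M = (27/2, 8)

B = (8, 14)
M = (27/2, 8)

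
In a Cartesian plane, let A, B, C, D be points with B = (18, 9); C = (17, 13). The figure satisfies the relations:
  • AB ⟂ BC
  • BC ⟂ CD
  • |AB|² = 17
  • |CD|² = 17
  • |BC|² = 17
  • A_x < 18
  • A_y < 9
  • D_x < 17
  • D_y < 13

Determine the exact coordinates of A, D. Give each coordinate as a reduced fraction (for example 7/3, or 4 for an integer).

A = (14, 8)
D = (13, 12)

1. A_x = 14  [[AB ⟂ BC ⇒ 1x-4y+18=0] ∩ [|A−(18, 9)|²=17]]
2. A_y = 8  [[AB ⟂ BC ⇒ 1x-4y+18=0] ∩ [|A−(18, 9)|²=17]]
   so A = (14, 8)
3. D_x = 13  [[BC ⟂ CD ⇒ -1x+4y-35=0] ∩ [|D−(17, 13)|²=17]]
4. D_y = 12  [[BC ⟂ CD ⇒ -1x+4y-35=0] ∩ [|D−(17, 13)|²=17]]
   so D = (13, 12)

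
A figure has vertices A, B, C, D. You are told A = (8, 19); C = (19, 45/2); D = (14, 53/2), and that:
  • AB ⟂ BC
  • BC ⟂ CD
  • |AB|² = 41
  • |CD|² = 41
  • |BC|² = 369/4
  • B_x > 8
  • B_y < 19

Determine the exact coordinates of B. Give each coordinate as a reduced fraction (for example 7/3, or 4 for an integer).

1. B_x = 13  [[BC ⟂ CD ⇒ 5x-4y-5=0] ∩ [|B−(8, 19)|²=41]]
2. B_y = 15  [[BC ⟂ CD ⇒ 5x-4y-5=0] ∩ [|B−(8, 19)|²=41]]
   so B = (13, 15)

B = (13, 15)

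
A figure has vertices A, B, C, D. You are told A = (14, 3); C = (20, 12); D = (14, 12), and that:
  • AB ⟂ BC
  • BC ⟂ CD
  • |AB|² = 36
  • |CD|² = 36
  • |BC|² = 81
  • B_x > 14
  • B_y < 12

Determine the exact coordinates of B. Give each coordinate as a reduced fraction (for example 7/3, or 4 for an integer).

1. B_x = 20  [[BC ⟂ CD ⇒ 6x-120=0] ∩ [|B−(14, 3)|²=36]]
2. B_y = 3  [[BC ⟂ CD ⇒ 6x-120=0] ∩ [|B−(14, 3)|²=36]]
   so B = (20, 3)

B = (20, 3)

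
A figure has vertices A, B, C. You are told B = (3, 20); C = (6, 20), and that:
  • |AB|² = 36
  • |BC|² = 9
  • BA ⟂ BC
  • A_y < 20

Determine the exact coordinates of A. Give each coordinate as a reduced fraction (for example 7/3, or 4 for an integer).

A = (3, 14)

1. A_x = 3  [[BA ⟂ BC ⇒ 3x-9=0] ∩ [|A−(3, 20)|²=36]]
2. A_y = 14  [[BA ⟂ BC ⇒ 3x-9=0] ∩ [|A−(3, 20)|²=36]]
   so A = (3, 14)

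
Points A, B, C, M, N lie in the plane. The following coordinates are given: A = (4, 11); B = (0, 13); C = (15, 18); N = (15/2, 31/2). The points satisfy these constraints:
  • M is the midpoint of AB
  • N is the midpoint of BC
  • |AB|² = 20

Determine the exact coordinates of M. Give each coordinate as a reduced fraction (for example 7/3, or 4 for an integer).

1. M_x = 2  [2·M = A+B = (4, 11)+(0, 13)]
2. M_y = 12  [2·M = A+B = (4, 11)+(0, 13)]
   so M = (2, 12)

M = (2, 12)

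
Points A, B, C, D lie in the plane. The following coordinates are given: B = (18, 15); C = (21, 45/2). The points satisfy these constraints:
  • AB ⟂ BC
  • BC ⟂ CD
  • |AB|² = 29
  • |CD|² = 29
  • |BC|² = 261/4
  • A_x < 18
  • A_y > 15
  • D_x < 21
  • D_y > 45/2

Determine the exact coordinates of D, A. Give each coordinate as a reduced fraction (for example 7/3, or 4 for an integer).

1. D_x = 16  [[BC ⟂ CD ⇒ 3x+15/2y-927/4=0] ∩ [|D−(21, 45/2)|²=29]]
2. D_y = 49/2  [[BC ⟂ CD ⇒ 3x+15/2y-927/4=0] ∩ [|D−(21, 45/2)|²=29]]
   so D = (16, 49/2)
3. A_x = 13  [[AB ⟂ BC ⇒ -3x-15/2y+333/2=0] ∩ [|A−(18, 15)|²=29]]
4. A_y = 17  [[AB ⟂ BC ⇒ -3x-15/2y+333/2=0] ∩ [|A−(18, 15)|²=29]]
   so A = (13, 17)

D = (16, 49/2)
A = (13, 17)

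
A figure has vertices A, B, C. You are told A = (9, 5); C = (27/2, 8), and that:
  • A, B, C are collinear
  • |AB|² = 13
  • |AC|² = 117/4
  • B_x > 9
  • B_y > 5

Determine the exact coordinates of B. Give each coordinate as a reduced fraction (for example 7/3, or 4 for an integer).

1. B_x = 12  [[A, B, C are collinear ⇒ 3x-9/2y-9/2=0] ∩ [|B−(9, 5)|²=13]]
2. B_y = 7  [[A, B, C are collinear ⇒ 3x-9/2y-9/2=0] ∩ [|B−(9, 5)|²=13]]
   so B = (12, 7)

B = (12, 7)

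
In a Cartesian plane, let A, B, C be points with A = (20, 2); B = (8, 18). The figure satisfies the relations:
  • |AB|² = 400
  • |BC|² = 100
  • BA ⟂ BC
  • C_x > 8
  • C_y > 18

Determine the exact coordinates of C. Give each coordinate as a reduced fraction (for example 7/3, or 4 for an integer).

C = (16, 24)

1. C_x = 16  [[BA ⟂ BC ⇒ 12x-16y+192=0] ∩ [|C−(8, 18)|²=100]]
2. C_y = 24  [[BA ⟂ BC ⇒ 12x-16y+192=0] ∩ [|C−(8, 18)|²=100]]
   so C = (16, 24)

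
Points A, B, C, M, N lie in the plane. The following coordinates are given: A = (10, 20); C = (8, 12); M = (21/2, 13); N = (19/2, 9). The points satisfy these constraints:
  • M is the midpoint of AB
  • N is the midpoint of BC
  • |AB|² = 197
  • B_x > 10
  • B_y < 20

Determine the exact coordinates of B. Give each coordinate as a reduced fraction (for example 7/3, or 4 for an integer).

B = (11, 6)

1. B_x = 11  [B = 2·M−A = 2·(21/2, 13)−(10, 20)]
2. B_y = 6  [B = 2·M−A = 2·(21/2, 13)−(10, 20)]
   so B = (11, 6)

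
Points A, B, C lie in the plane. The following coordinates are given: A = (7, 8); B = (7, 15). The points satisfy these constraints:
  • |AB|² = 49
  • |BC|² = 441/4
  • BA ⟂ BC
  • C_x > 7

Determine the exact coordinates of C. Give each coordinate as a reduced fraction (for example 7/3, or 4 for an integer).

1. C_x = 35/2  [[BA ⟂ BC ⇒ -7y+105=0] ∩ [|C−(7, 15)|²=441/4]]
2. C_y = 15  [[BA ⟂ BC ⇒ -7y+105=0] ∩ [|C−(7, 15)|²=441/4]]
   so C = (35/2, 15)

C = (35/2, 15)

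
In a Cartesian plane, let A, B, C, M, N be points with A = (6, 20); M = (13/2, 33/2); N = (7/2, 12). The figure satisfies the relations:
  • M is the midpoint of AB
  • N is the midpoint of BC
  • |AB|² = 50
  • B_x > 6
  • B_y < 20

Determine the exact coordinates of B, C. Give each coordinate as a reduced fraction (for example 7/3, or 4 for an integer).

1. B_x = 7  [B = 2·M−A = 2·(13/2, 33/2)−(6, 20)]
2. B_y = 13  [B = 2·M−A = 2·(13/2, 33/2)−(6, 20)]
   so B = (7, 13)
3. C_x = 0  [C = 2·N−B = 2·(7/2, 12)−(7, 13)]
4. C_y = 11  [C = 2·N−B = 2·(7/2, 12)−(7, 13)]
   so C = (0, 11)

B = (7, 13)
C = (0, 11)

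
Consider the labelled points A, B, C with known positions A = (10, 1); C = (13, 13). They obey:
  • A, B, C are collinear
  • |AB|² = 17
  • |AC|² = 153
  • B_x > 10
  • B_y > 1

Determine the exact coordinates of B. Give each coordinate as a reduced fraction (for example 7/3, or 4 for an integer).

1. B_x = 11  [[A, B, C are collinear ⇒ 12x-3y-117=0] ∩ [|B−(10, 1)|²=17]]
2. B_y = 5  [[A, B, C are collinear ⇒ 12x-3y-117=0] ∩ [|B−(10, 1)|²=17]]
   so B = (11, 5)

B = (11, 5)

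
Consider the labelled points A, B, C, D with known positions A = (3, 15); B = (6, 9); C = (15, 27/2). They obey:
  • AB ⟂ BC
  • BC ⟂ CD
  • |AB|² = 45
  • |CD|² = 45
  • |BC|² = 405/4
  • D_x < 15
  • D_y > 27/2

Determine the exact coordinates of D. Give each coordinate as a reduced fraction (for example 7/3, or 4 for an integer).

1. D_x = 12  [[BC ⟂ CD ⇒ 9x+9/2y-783/4=0] ∩ [|D−(15, 27/2)|²=45]]
2. D_y = 39/2  [[BC ⟂ CD ⇒ 9x+9/2y-783/4=0] ∩ [|D−(15, 27/2)|²=45]]
   so D = (12, 39/2)

D = (12, 39/2)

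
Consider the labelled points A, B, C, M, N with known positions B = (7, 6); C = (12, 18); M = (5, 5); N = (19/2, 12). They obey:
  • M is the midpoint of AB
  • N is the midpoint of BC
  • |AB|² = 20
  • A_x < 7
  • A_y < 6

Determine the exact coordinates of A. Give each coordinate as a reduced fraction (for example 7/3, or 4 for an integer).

1. A_x = 3  [A = 2·M−B = 2·(5, 5)−(7, 6)]
2. A_y = 4  [A = 2·M−B = 2·(5, 5)−(7, 6)]
   so A = (3, 4)

A = (3, 4)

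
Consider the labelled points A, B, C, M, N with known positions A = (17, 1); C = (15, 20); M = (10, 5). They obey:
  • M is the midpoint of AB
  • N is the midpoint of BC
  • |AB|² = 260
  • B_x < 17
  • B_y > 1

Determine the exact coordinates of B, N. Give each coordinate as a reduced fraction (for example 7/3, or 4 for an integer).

B = (3, 9)
N = (9, 29/2)

1. B_x = 3  [B = 2·M−A = 2·(10, 5)−(17, 1)]
2. B_y = 9  [B = 2·M−A = 2·(10, 5)−(17, 1)]
   so B = (3, 9)
3. N_x = 9  [2·N = B+C = (3, 9)+(15, 20)]
4. N_y = 29/2  [2·N = B+C = (3, 9)+(15, 20)]
   so N = (9, 29/2)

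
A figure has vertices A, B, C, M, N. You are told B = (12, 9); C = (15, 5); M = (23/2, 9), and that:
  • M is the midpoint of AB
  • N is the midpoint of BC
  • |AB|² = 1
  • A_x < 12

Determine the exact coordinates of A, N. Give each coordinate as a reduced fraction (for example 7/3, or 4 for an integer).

A = (11, 9)
N = (27/2, 7)

1. A_x = 11  [A = 2·M−B = 2·(23/2, 9)−(12, 9)]
2. A_y = 9  [A = 2·M−B = 2·(23/2, 9)−(12, 9)]
   so A = (11, 9)
3. N_x = 27/2  [2·N = B+C = (12, 9)+(15, 5)]
4. N_y = 7  [2·N = B+C = (12, 9)+(15, 5)]
   so N = (27/2, 7)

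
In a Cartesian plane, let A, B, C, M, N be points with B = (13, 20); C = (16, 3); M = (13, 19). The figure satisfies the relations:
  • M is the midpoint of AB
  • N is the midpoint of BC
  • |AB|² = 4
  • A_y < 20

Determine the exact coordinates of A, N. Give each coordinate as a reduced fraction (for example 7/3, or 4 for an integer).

A = (13, 18)
N = (29/2, 23/2)

1. A_x = 13  [A = 2·M−B = 2·(13, 19)−(13, 20)]
2. A_y = 18  [A = 2·M−B = 2·(13, 19)−(13, 20)]
   so A = (13, 18)
3. N_x = 29/2  [2·N = B+C = (13, 20)+(16, 3)]
4. N_y = 23/2  [2·N = B+C = (13, 20)+(16, 3)]
   so N = (29/2, 23/2)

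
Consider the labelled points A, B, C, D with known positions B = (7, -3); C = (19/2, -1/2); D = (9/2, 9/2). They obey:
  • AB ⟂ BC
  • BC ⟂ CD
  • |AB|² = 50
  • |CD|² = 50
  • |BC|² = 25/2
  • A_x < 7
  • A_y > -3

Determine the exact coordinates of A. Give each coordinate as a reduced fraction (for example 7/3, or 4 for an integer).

A = (2, 2)

1. A_x = 2  [[AB ⟂ BC ⇒ -5/2x-5/2y+10=0] ∩ [|A−(7, -3)|²=50]]
2. A_y = 2  [[AB ⟂ BC ⇒ -5/2x-5/2y+10=0] ∩ [|A−(7, -3)|²=50]]
   so A = (2, 2)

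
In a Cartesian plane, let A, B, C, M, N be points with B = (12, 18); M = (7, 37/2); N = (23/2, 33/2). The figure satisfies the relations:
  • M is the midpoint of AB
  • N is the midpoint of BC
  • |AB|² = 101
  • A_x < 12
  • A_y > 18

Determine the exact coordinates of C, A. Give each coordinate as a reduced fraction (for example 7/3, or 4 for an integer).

C = (11, 15)
A = (2, 19)

1. A_x = 2  [A = 2·M−B = 2·(7, 37/2)−(12, 18)]
2. A_y = 19  [A = 2·M−B = 2·(7, 37/2)−(12, 18)]
   so A = (2, 19)
3. C_x = 11  [C = 2·N−B = 2·(23/2, 33/2)−(12, 18)]
4. C_y = 15  [C = 2·N−B = 2·(23/2, 33/2)−(12, 18)]
   so C = (11, 15)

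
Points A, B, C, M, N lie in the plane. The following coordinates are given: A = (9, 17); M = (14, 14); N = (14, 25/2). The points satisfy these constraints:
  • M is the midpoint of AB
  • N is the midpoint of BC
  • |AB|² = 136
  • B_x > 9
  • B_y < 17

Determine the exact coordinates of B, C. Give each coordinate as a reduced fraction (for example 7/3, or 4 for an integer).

1. B_x = 19  [B = 2·M−A = 2·(14, 14)−(9, 17)]
2. B_y = 11  [B = 2·M−A = 2·(14, 14)−(9, 17)]
   so B = (19, 11)
3. C_x = 9  [C = 2·N−B = 2·(14, 25/2)−(19, 11)]
4. C_y = 14  [C = 2·N−B = 2·(14, 25/2)−(19, 11)]
   so C = (9, 14)

B = (19, 11)
C = (9, 14)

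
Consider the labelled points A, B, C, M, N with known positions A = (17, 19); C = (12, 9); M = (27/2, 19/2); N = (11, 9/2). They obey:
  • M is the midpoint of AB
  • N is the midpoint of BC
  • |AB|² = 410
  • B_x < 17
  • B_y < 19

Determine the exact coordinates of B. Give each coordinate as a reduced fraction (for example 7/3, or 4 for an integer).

1. B_x = 10  [B = 2·M−A = 2·(27/2, 19/2)−(17, 19)]
2. B_y = 0  [B = 2·M−A = 2·(27/2, 19/2)−(17, 19)]
   so B = (10, 0)

B = (10, 0)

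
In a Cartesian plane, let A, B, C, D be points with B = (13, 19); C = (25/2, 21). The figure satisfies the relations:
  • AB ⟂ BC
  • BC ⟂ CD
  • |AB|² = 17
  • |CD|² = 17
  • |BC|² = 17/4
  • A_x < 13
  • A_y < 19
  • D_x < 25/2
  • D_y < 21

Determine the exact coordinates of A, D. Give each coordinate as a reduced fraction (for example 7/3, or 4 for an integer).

A = (9, 18)
D = (17/2, 20)

1. A_x = 9  [[AB ⟂ BC ⇒ 1/2x-2y+63/2=0] ∩ [|A−(13, 19)|²=17]]
2. A_y = 18  [[AB ⟂ BC ⇒ 1/2x-2y+63/2=0] ∩ [|A−(13, 19)|²=17]]
   so A = (9, 18)
3. D_x = 17/2  [[BC ⟂ CD ⇒ -1/2x+2y-143/4=0] ∩ [|D−(25/2, 21)|²=17]]
4. D_y = 20  [[BC ⟂ CD ⇒ -1/2x+2y-143/4=0] ∩ [|D−(25/2, 21)|²=17]]
   so D = (17/2, 20)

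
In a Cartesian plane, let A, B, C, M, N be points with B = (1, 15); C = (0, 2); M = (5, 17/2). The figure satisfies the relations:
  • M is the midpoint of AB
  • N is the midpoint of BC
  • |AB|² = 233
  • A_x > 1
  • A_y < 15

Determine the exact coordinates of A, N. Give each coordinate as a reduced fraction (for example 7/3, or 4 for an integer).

1. A_x = 9  [A = 2·M−B = 2·(5, 17/2)−(1, 15)]
2. A_y = 2  [A = 2·M−B = 2·(5, 17/2)−(1, 15)]
   so A = (9, 2)
3. N_x = 1/2  [2·N = B+C = (1, 15)+(0, 2)]
4. N_y = 17/2  [2·N = B+C = (1, 15)+(0, 2)]
   so N = (1/2, 17/2)

A = (9, 2)
N = (1/2, 17/2)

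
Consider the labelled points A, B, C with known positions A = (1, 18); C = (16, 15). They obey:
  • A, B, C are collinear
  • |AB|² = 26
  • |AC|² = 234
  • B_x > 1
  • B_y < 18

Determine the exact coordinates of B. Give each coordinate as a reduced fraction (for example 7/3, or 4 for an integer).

B = (6, 17)

1. B_x = 6  [[A, B, C are collinear ⇒ -3x-15y+273=0] ∩ [|B−(1, 18)|²=26]]
2. B_y = 17  [[A, B, C are collinear ⇒ -3x-15y+273=0] ∩ [|B−(1, 18)|²=26]]
   so B = (6, 17)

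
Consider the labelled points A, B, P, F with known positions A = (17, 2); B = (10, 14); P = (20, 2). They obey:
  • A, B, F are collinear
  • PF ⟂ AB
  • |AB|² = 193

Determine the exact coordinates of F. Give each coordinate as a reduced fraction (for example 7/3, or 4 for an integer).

1. F_x = 3428/193  [[A, B, F are collinear ⇒ -12x-7y+218=0] ∩ [PF ⟂ AB ⇒ -7x+12y+116=0]]
2. F_y = 134/193  [[A, B, F are collinear ⇒ -12x-7y+218=0] ∩ [PF ⟂ AB ⇒ -7x+12y+116=0]]
   so F = (3428/193, 134/193)

F = (3428/193, 134/193)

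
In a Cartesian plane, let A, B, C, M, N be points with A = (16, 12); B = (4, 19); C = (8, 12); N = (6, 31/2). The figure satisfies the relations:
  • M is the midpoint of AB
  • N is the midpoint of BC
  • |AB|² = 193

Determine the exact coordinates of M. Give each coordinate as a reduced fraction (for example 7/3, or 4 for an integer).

M = (10, 31/2)

1. M_x = 10  [2·M = A+B = (16, 12)+(4, 19)]
2. M_y = 31/2  [2·M = A+B = (16, 12)+(4, 19)]
   so M = (10, 31/2)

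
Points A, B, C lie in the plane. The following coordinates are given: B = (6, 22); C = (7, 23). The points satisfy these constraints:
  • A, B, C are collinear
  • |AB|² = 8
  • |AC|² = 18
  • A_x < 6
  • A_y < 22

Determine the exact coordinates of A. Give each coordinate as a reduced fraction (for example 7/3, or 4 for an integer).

A = (4, 20)

1. A_x = 4  [[A, B, C are collinear ⇒ -1x+1y-16=0] ∩ [|A−(6, 22)|²=8]]
2. A_y = 20  [[A, B, C are collinear ⇒ -1x+1y-16=0] ∩ [|A−(6, 22)|²=8]]
   so A = (4, 20)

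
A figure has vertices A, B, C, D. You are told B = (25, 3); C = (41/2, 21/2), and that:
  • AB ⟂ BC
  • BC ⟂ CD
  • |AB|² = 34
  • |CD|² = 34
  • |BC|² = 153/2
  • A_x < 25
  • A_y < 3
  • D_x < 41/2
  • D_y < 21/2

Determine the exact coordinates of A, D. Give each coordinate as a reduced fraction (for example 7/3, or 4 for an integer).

A = (20, 0)
D = (31/2, 15/2)

1. A_x = 20  [[AB ⟂ BC ⇒ 9/2x-15/2y-90=0] ∩ [|A−(25, 3)|²=34]]
2. A_y = 0  [[AB ⟂ BC ⇒ 9/2x-15/2y-90=0] ∩ [|A−(25, 3)|²=34]]
   so A = (20, 0)
3. D_x = 31/2  [[BC ⟂ CD ⇒ -9/2x+15/2y+27/2=0] ∩ [|D−(41/2, 21/2)|²=34]]
4. D_y = 15/2  [[BC ⟂ CD ⇒ -9/2x+15/2y+27/2=0] ∩ [|D−(41/2, 21/2)|²=34]]
   so D = (31/2, 15/2)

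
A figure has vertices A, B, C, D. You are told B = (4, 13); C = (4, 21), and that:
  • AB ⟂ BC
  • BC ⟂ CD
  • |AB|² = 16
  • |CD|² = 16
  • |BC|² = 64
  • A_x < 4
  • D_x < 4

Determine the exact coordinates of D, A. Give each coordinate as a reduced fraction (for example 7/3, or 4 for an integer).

1. D_x = 0  [[BC ⟂ CD ⇒ 8y-168=0] ∩ [|D−(4, 21)|²=16]]
2. D_y = 21  [[BC ⟂ CD ⇒ 8y-168=0] ∩ [|D−(4, 21)|²=16]]
   so D = (0, 21)
3. A_x = 0  [[AB ⟂ BC ⇒ -8y+104=0] ∩ [|A−(4, 13)|²=16]]
4. A_y = 13  [[AB ⟂ BC ⇒ -8y+104=0] ∩ [|A−(4, 13)|²=16]]
   so A = (0, 13)

D = (0, 21)
A = (0, 13)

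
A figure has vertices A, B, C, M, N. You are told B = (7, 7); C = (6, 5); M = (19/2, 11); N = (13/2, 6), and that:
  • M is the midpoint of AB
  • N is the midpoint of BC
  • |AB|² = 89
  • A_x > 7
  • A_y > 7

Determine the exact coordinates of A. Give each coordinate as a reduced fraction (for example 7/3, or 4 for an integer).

1. A_x = 12  [A = 2·M−B = 2·(19/2, 11)−(7, 7)]
2. A_y = 15  [A = 2·M−B = 2·(19/2, 11)−(7, 7)]
   so A = (12, 15)

A = (12, 15)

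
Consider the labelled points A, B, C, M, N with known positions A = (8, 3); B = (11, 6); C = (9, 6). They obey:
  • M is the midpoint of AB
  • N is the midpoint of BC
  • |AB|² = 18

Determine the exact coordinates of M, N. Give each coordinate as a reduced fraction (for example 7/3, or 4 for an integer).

1. M_x = 19/2  [2·M = A+B = (8, 3)+(11, 6)]
2. M_y = 9/2  [2·M = A+B = (8, 3)+(11, 6)]
   so M = (19/2, 9/2)
3. N_x = 10  [2·N = B+C = (11, 6)+(9, 6)]
4. N_y = 6  [2·N = B+C = (11, 6)+(9, 6)]
   so N = (10, 6)

M = (19/2, 9/2)
N = (10, 6)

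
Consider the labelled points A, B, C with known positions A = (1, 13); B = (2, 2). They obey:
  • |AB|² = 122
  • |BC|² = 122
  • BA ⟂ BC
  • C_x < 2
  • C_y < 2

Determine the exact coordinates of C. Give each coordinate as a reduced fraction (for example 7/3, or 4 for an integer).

1. C_x = -9  [[BA ⟂ BC ⇒ -1x+11y-20=0] ∩ [|C−(2, 2)|²=122]]
2. C_y = 1  [[BA ⟂ BC ⇒ -1x+11y-20=0] ∩ [|C−(2, 2)|²=122]]
   so C = (-9, 1)

C = (-9, 1)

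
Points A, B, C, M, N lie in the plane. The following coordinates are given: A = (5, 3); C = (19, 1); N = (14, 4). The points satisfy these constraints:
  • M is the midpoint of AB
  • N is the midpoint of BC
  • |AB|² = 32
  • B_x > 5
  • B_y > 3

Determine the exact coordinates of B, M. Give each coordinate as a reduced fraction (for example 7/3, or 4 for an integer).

B = (9, 7)
M = (7, 5)

1. B_x = 9  [B = 2·N−C = 2·(14, 4)−(19, 1)]
2. B_y = 7  [B = 2·N−C = 2·(14, 4)−(19, 1)]
   so B = (9, 7)
3. M_x = 7  [2·M = A+B = (5, 3)+(9, 7)]
4. M_y = 5  [2·M = A+B = (5, 3)+(9, 7)]
   so M = (7, 5)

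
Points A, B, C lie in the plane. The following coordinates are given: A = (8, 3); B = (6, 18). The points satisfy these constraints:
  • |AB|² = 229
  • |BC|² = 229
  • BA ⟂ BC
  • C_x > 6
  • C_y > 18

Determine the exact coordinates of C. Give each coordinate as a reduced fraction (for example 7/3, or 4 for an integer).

C = (21, 20)

1. C_x = 21  [[BA ⟂ BC ⇒ 2x-15y+258=0] ∩ [|C−(6, 18)|²=229]]
2. C_y = 20  [[BA ⟂ BC ⇒ 2x-15y+258=0] ∩ [|C−(6, 18)|²=229]]
   so C = (21, 20)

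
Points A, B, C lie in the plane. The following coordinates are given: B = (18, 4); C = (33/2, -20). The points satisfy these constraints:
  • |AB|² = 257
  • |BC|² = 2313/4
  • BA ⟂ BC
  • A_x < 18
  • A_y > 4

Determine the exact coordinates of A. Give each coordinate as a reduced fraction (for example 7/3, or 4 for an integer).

A = (2, 5)

1. A_x = 2  [[BA ⟂ BC ⇒ -3/2x-24y+123=0] ∩ [|A−(18, 4)|²=257]]
2. A_y = 5  [[BA ⟂ BC ⇒ -3/2x-24y+123=0] ∩ [|A−(18, 4)|²=257]]
   so A = (2, 5)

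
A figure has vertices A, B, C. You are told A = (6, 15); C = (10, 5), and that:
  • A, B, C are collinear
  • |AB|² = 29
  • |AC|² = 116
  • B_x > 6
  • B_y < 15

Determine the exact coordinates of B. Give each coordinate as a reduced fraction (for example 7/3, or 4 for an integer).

1. B_x = 8  [[A, B, C are collinear ⇒ -10x-4y+120=0] ∩ [|B−(6, 15)|²=29]]
2. B_y = 10  [[A, B, C are collinear ⇒ -10x-4y+120=0] ∩ [|B−(6, 15)|²=29]]
   so B = (8, 10)

B = (8, 10)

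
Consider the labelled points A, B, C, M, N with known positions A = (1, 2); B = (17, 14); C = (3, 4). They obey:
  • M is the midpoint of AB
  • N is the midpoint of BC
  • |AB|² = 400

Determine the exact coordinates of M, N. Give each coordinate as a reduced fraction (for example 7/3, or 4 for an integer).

1. M_x = 9  [2·M = A+B = (1, 2)+(17, 14)]
2. M_y = 8  [2·M = A+B = (1, 2)+(17, 14)]
   so M = (9, 8)
3. N_x = 10  [2·N = B+C = (17, 14)+(3, 4)]
4. N_y = 9  [2·N = B+C = (17, 14)+(3, 4)]
   so N = (10, 9)

M = (9, 8)
N = (10, 9)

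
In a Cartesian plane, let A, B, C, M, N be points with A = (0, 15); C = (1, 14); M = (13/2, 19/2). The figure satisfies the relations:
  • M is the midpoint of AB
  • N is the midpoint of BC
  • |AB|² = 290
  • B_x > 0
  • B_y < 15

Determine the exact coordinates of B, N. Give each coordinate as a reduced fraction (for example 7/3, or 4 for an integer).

1. B_x = 13  [B = 2·M−A = 2·(13/2, 19/2)−(0, 15)]
2. B_y = 4  [B = 2·M−A = 2·(13/2, 19/2)−(0, 15)]
   so B = (13, 4)
3. N_x = 7  [2·N = B+C = (13, 4)+(1, 14)]
4. N_y = 9  [2·N = B+C = (13, 4)+(1, 14)]
   so N = (7, 9)

B = (13, 4)
N = (7, 9)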